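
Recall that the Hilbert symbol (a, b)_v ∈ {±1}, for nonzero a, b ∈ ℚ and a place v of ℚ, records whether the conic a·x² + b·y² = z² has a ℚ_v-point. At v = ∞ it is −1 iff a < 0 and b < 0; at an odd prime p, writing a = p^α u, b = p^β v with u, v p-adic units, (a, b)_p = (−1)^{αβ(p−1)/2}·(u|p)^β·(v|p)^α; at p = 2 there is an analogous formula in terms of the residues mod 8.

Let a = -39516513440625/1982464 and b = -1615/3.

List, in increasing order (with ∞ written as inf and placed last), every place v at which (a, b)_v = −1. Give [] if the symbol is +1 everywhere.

(a, b) ≡ (-3705, -4845) mod (ℚ^×)²; places V = {2, 3, 5, 11, 13, 17, 19, ∞}.
(a,b)_∞: sgn(-3705)=−, sgn(-4845)=−, so -1.
(a,b)_5: α=5, u≡1; β=1, v≡4 (mod 5); (1|5)=+1, (4|5)=+1; sign (−1)^0·+1^1·+1^5 = +1.
(a,b)_13: α=1, u≡3; β=0, v≡12 (mod 13); (3|13)=+1, (12|13)=+1; sign (−1)^0·+1^0·+1^1 = +1.
(a,b)_3: α=11, u≡1; β=-1, v≡2 (mod 3); (1|3)=+1, (2|3)=-1; sign (−1)^1·+1^-1·-1^11 = +1.
(a,b)_19: α=1, u≡8; β=1, v≡16 (mod 19); (8|19)=-1, (16|19)=+1; sign (−1)^1·-1^1·+1^1 = +1.
(a,b)_11: α=-2, u≡2; β=0, v≡8 (mod 11); (2|11)=-1, (8|11)=-1; sign (−1)^0·-1^0·-1^-2 = +1.
(a,b)_17: α=2, u≡4; β=1, v≡8 (mod 17); (4|17)=+1, (8|17)=+1; sign (−1)^0·+1^1·+1^2 = +1.
(a,b)_2: α=-14, β=0; u≡7, v≡3 (mod 8); ε(u)ε(v)=1·1, αω(v)=-14·1, βω(u)=0·0; sum ≡ 1  ⇒  -1.
|Ram(-3705, -4845)| = 2, even; anisotropic at {2, ∞}.

[2, inf]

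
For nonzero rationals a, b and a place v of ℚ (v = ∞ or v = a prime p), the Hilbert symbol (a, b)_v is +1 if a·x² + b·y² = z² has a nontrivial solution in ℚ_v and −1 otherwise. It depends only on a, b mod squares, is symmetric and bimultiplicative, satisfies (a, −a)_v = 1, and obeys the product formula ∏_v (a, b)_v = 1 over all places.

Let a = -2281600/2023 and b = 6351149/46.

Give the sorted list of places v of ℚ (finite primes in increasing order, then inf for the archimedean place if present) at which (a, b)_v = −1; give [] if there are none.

(a, b) ≡ (-9982, 104006) mod (ℚ^×)²; places V = {2, 5, 7, 17, 19, 23, 31, 53, ∞}.
(a,b)_∞: sgn(-9982)=−, sgn(104006)=+, so +1.
(a,b)_53: α=0, u≡35; β=2, v≡48 (mod 53); (35|53)=-1, (48|53)=-1; sign (−1)^0·-1^2·-1^0 = +1.
(a,b)_23: α=1, u≡1; β=-1, v≡22 (mod 23); (1|23)=+1, (22|23)=-1; sign (−1)^1·+1^-1·-1^1 = +1.
(a,b)_31: α=1, u≡7; β=0, v≡14 (mod 31); (7|31)=+1, (14|31)=+1; sign (−1)^0·+1^0·+1^1 = +1.
(a,b)_17: α=-2, u≡3; β=1, v≡16 (mod 17); (3|17)=-1, (16|17)=+1; sign (−1)^0·-1^1·+1^-2 = -1.
(a,b)_2: α=7, β=-1; u≡1, v≡3 (mod 8); ε(u)ε(v)=0·1, αω(v)=7·1, βω(u)=-1·0; sum ≡ 1  ⇒  -1.
(a,b)_7: α=-1, u≡4; β=1, v≡4 (mod 7); (4|7)=+1, (4|7)=+1; sign (−1)^1·+1^1·+1^-1 = -1.
(a,b)_19: α=0, u≡8; β=1, v≡10 (mod 19); (8|19)=-1, (10|19)=-1; sign (−1)^0·-1^1·-1^0 = -1.
(a,b)_5: α=2, u≡2; β=0, v≡4 (mod 5); (2|5)=-1, (4|5)=+1; sign (−1)^0·-1^0·+1^2 = +1.
|Ram(-9982, 104006)| = 4, even; anisotropic at {2, 7, 17, 19}.

[2, 7, 17, 19]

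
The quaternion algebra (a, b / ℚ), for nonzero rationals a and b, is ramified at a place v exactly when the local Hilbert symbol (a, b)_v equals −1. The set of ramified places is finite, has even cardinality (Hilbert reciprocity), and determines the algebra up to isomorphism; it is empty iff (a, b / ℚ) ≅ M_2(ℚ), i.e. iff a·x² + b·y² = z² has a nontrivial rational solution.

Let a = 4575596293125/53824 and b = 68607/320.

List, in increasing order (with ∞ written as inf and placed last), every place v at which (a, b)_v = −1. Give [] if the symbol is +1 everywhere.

Mod squares: a ≡ 429, b ≡ 35. Check v ∈ {∞, 2, 3, 5, 7, 11, 13, 17, 29}.
v=29: a=29^-2·(≡22), b=29^0·(≡22) mod 29; (22|29)=+1, (22|29)=+1; (−1)^{-2·0·14}·(+1)^0·(+1)^-2 = +1.
v=11: a=11^1·(≡8), b=11^2·(≡6) mod 11; (8|11)=-1, (6|11)=-1; (−1)^{1·2·5}·(-1)^2·(-1)^1 = -1.
v=∞: 429 > 0 and 35 > 0  ⇒  (a,b)_∞ = +1.
v=3: a=3^11·(≡2), b=3^4·(≡2) mod 3; (2|3)=-1, (2|3)=-1; (−1)^{11·4·1}·(-1)^4·(-1)^11 = -1.
v=5: a=5^4·(≡1), b=5^-1·(≡3) mod 5; (1|5)=+1, (3|5)=-1; (−1)^{4·-1·2}·(+1)^-1·(-1)^4 = +1.
v=2: v_2(a)=-6, v_2(b)=-6; units ≡ 5, 3 (mod 8); ε·ε+αω+βω = 0·1+-6·1+-6·1 ≡ 0  ⇒  (a,b)_2 = +1.
v=7: a=7^0·(≡4), b=7^1·(≡3) mod 7; (4|7)=+1, (3|7)=-1; (−1)^{0·1·3}·(+1)^1·(-1)^0 = +1.
v=13: a=13^1·(≡6), b=13^0·(≡4) mod 13; (6|13)=-1, (4|13)=+1; (−1)^{1·0·6}·(-1)^0·(+1)^1 = +1.
v=17: a=17^2·(≡4), b=17^0·(≡13) mod 17; (4|17)=+1, (13|17)=+1; (−1)^{2·0·8}·(+1)^0·(+1)^2 = +1.
Ram(429, 35) = {3, 11}; no ℚ_3-point on the conic.

[3, 11]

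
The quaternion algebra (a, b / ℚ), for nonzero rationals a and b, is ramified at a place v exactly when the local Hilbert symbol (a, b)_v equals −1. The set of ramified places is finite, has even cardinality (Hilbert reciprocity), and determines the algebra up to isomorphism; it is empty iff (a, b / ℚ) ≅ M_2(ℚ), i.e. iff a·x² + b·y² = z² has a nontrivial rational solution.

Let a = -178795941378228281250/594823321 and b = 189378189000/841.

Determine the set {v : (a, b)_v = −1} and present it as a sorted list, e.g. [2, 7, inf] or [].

[3, 13]

(a, b) ≡ (-4290, 210) mod (ℚ^×)²; places V = {2, 3, 5, 7, 11, 13, 29, 47, ∞}.
(a,b)_∞: sgn(-4290)=−, sgn(210)=+, so +1.
(a,b)_5: α=7, u≡3; β=3, v≡2 (mod 5); (3|5)=-1, (2|5)=-1; sign (−1)^0·-1^3·-1^7 = +1.
(a,b)_13: α=3, u≡5; β=2, v≡5 (mod 13); (5|13)=-1, (5|13)=-1; sign (−1)^0·-1^2·-1^3 = -1.
(a,b)_7: α=0, u≡4; β=3, v≡2 (mod 7); (4|7)=+1, (2|7)=+1; sign (−1)^0·+1^3·+1^0 = +1.
(a,b)_47: α=2, u≡3; β=0, v≡45 (mod 47); (3|47)=+1, (45|47)=-1; sign (−1)^0·+1^0·-1^2 = +1.
(a,b)_11: α=3, u≡6; β=2, v≡3 (mod 11); (6|11)=-1, (3|11)=+1; sign (−1)^0·-1^2·+1^3 = +1.
(a,b)_29: α=-6, u≡18; β=-2, v≡9 (mod 29); (18|29)=-1, (9|29)=+1; sign (−1)^0·-1^-2·+1^-6 = +1.
(a,b)_3: α=11, u≡1; β=3, v≡1 (mod 3); (1|3)=+1, (1|3)=+1; sign (−1)^1·+1^3·+1^11 = -1.
(a,b)_2: α=1, β=3; u≡7, v≡1 (mod 8); ε(u)ε(v)=1·0, αω(v)=1·0, βω(u)=3·0; sum ≡ 0  ⇒  +1.
|Ram(-4290, 210)| = 2, even; anisotropic at {3, 13}.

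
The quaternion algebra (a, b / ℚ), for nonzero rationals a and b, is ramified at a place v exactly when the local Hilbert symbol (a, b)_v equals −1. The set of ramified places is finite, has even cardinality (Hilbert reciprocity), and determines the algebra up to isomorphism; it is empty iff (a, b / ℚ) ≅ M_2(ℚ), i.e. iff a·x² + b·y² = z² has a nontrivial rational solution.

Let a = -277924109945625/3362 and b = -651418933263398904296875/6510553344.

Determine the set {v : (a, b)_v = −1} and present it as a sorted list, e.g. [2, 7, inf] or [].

Mod squares: a ≡ -34, b ≡ -13195. Check v ∈ {∞, 2, 3, 5, 7, 11, 13, 17, 29, 41, 43}.
v=2: v_2(a)=-1, v_2(b)=-8; units ≡ 7, 5 (mod 8); ε·ε+αω+βω = 1·0+-1·1+-8·0 ≡ 1  ⇒  (a,b)_2 = -1.
v=13: a=13^4·(≡7), b=13^7·(≡3) mod 13; (7|13)=-1, (3|13)=+1; (−1)^{4·7·6}·(-1)^7·(+1)^4 = -1.
v=17: a=17^1·(≡9), b=17^2·(≡5) mod 17; (9|17)=+1, (5|17)=-1; (−1)^{1·2·8}·(+1)^2·(-1)^1 = -1.
v=41: a=41^-2·(≡19), b=41^-4·(≡7) mod 41; (19|41)=-1, (7|41)=-1; (−1)^{-2·-4·20}·(-1)^-4·(-1)^-2 = +1.
v=29: a=29^2·(≡25), b=29^1·(≡16) mod 29; (25|29)=+1, (16|29)=+1; (−1)^{2·1·14}·(+1)^1·(+1)^2 = +1.
v=43: a=43^0·(≡36), b=43^2·(≡11) mod 43; (36|43)=+1, (11|43)=+1; (−1)^{0·2·21}·(+1)^2·(+1)^0 = +1.
v=∞: -34 < 0 and -13195 < 0  ⇒  (a,b)_∞ = -1.
v=3: a=3^2·(≡2), b=3^-2·(≡2) mod 3; (2|3)=-1, (2|3)=-1; (−1)^{2·-2·1}·(-1)^-2·(-1)^2 = +1.
v=11: a=11^2·(≡7), b=11^0·(≡3) mod 11; (7|11)=-1, (3|11)=+1; (−1)^{2·0·5}·(-1)^0·(+1)^2 = +1.
v=5: a=5^4·(≡1), b=5^9·(≡4) mod 5; (1|5)=+1, (4|5)=+1; (−1)^{4·9·2}·(+1)^9·(+1)^4 = +1.
v=7: a=7^0·(≡2), b=7^3·(≡5) mod 7; (2|7)=+1, (5|7)=-1; (−1)^{0·3·3}·(+1)^3·(-1)^0 = +1.
Ram(-34, -13195) = {2, 13, 17, ∞}; no ℚ_2-point on the conic.

[2, 13, 17, inf]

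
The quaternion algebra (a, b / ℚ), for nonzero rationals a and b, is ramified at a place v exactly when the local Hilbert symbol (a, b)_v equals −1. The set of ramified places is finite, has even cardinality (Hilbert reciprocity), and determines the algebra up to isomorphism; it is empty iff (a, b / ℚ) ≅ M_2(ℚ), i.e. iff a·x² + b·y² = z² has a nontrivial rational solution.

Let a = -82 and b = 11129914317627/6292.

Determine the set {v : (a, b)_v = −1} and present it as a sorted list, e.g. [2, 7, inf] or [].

Mod squares: a ≡ -82, b ≡ 1923519. Check v ∈ {∞, 2, 3, 7, 11, 13, 31, 37, 41, 43, 59}.
v=59: a=59^0·(≡36), b=59^2·(≡57) mod 59; (36|59)=+1, (57|59)=+1; (−1)^{0·2·29}·(+1)^2·(+1)^0 = +1.
v=2: v_2(a)=1, v_2(b)=-2; units ≡ 7, 7 (mod 8); ε·ε+αω+βω = 1·1+1·0+-2·0 ≡ 1  ⇒  (a,b)_2 = -1.
v=11: a=11^0·(≡6), b=11^-2·(≡9) mod 11; (6|11)=-1, (9|11)=+1; (−1)^{0·-2·5}·(-1)^-2·(+1)^0 = +1.
v=13: a=13^0·(≡9), b=13^-1·(≡9) mod 13; (9|13)=+1, (9|13)=+1; (−1)^{0·-1·6}·(+1)^-1·(+1)^0 = +1.
v=3: a=3^0·(≡2), b=3^3·(≡1) mod 3; (2|3)=-1, (1|3)=+1; (−1)^{0·3·1}·(-1)^3·(+1)^0 = -1.
v=31: a=31^0·(≡11), b=31^1·(≡18) mod 31; (11|31)=-1, (18|31)=+1; (−1)^{0·1·15}·(-1)^1·(+1)^0 = -1.
v=7: a=7^0·(≡2), b=7^4·(≡5) mod 7; (2|7)=+1, (5|7)=-1; (−1)^{0·4·3}·(+1)^4·(-1)^0 = +1.
v=∞: -82 < 0 and 1923519 > 0  ⇒  (a,b)_∞ = +1.
v=41: a=41^1·(≡39), b=41^0·(≡9) mod 41; (39|41)=+1, (9|41)=+1; (−1)^{1·0·20}·(+1)^0·(+1)^1 = +1.
v=43: a=43^0·(≡4), b=43^1·(≡9) mod 43; (4|43)=+1, (9|43)=+1; (−1)^{0·1·21}·(+1)^1·(+1)^0 = +1.
v=37: a=37^0·(≡29), b=37^1·(≡23) mod 37; (29|37)=-1, (23|37)=-1; (−1)^{0·1·18}·(-1)^1·(-1)^0 = -1.
Ram(-82, 1923519) = {2, 3, 31, 37}; no ℚ_2-point on the conic.

[2, 3, 31, 37]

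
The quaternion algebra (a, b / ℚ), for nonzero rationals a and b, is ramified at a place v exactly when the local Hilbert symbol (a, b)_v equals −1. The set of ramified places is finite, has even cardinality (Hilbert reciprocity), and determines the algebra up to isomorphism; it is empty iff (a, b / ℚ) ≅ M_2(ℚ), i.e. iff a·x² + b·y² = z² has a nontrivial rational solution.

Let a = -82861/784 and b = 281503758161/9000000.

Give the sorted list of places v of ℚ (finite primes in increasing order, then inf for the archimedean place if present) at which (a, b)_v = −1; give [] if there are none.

(a, b) ≡ (-82861, 41) mod (ℚ^×)²; places V = {2, 3, 5, 7, 41, 43, 47, ∞}.
(a,b)_5: α=0, u≡1; β=-6, v≡1 (mod 5); (1|5)=+1, (1|5)=+1; sign (−1)^0·+1^-6·+1^0 = +1.
(a,b)_41: α=1, u≡14; β=3, v≡18 (mod 41); (14|41)=-1, (18|41)=+1; sign (−1)^0·-1^3·+1^1 = -1.
(a,b)_∞: sgn(-82861)=−, sgn(41)=+, so +1.
(a,b)_2: α=-4, β=-6; u≡3, v≡1 (mod 8); ε(u)ε(v)=1·0, αω(v)=-4·0, βω(u)=-6·1; sum ≡ 0  ⇒  +1.
(a,b)_3: α=0, u≡2; β=-2, v≡2 (mod 3); (2|3)=-1, (2|3)=-1; sign (−1)^0·-1^-2·-1^0 = +1.
(a,b)_43: α=1, u≡18; β=2, v≡40 (mod 43); (18|43)=-1, (40|43)=+1; sign (−1)^0·-1^2·+1^1 = +1.
(a,b)_47: α=1, u≡11; β=2, v≡40 (mod 47); (11|47)=-1, (40|47)=-1; sign (−1)^0·-1^2·-1^1 = -1.
(a,b)_7: α=-2, u≡6; β=0, v≡5 (mod 7); (6|7)=-1, (5|7)=-1; sign (−1)^0·-1^0·-1^-2 = +1.
|Ram(-82861, 41)| = 2, even; anisotropic at {41, 47}.

[41, 47]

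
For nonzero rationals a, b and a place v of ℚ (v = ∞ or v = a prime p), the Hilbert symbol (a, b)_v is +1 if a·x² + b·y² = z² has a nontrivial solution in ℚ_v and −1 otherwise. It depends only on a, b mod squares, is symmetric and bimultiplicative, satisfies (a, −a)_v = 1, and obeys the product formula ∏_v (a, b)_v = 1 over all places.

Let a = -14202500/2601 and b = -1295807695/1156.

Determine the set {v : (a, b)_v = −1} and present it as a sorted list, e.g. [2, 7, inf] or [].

[23, inf]

(a, b) ≡ (-5681, -1495) mod (ℚ^×)²; places V = {2, 3, 5, 7, 13, 17, 19, 23, ∞}.
(a,b)_13: α=1, u≡7; β=1, v≡2 (mod 13); (7|13)=-1, (2|13)=-1; sign (−1)^0·-1^1·-1^1 = +1.
(a,b)_23: α=1, u≡2; β=1, v≡4 (mod 23); (2|23)=+1, (4|23)=+1; sign (−1)^1·+1^1·+1^1 = -1.
(a,b)_5: α=4, u≡1; β=1, v≡1 (mod 5); (1|5)=+1, (1|5)=+1; sign (−1)^0·+1^1·+1^4 = +1.
(a,b)_2: α=2, β=-2; u≡7, v≡1 (mod 8); ε(u)ε(v)=1·0, αω(v)=2·0, βω(u)=-2·0; sum ≡ 0  ⇒  +1.
(a,b)_19: α=1, u≡1; β=2, v≡5 (mod 19); (1|19)=+1, (5|19)=+1; sign (−1)^0·+1^2·+1^1 = +1.
(a,b)_3: α=-2, u≡1; β=0, v≡2 (mod 3); (1|3)=+1, (2|3)=-1; sign (−1)^0·+1^0·-1^-2 = +1.
(a,b)_7: α=0, u≡6; β=4, v≡5 (mod 7); (6|7)=-1, (5|7)=-1; sign (−1)^0·-1^4·-1^0 = +1.
(a,b)_∞: sgn(-5681)=−, sgn(-1495)=−, so -1.
(a,b)_17: α=-2, u≡11; β=-2, v≡4 (mod 17); (11|17)=-1, (4|17)=+1; sign (−1)^0·-1^-2·+1^-2 = +1.
|Ram(-5681, -1495)| = 2, even; anisotropic at {23, ∞}.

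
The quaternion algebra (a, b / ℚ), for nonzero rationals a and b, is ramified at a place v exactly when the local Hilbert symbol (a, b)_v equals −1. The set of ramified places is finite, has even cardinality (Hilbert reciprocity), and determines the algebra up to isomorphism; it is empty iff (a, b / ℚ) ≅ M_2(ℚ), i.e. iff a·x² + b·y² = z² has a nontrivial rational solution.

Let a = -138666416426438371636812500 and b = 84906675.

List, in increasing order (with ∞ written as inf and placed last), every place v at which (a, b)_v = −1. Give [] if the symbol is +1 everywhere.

(a, b) ≡ (-15580186181, 377363) mod (ℚ^×)²; places V = {2, 3, 5, 7, 19, 31, 37, 41, 47, 53, ∞}.
(a,b)_31: α=3, u≡26; β=1, v≡13 (mod 31); (26|31)=-1, (13|31)=-1; sign (−1)^1·-1^1·-1^3 = -1.
(a,b)_5: α=6, u≡4; β=2, v≡2 (mod 5); (4|5)=+1, (2|5)=-1; sign (−1)^0·+1^2·-1^6 = +1.
(a,b)_41: α=1, u≡40; β=0, v≡21 (mod 41); (40|41)=+1, (21|41)=+1; sign (−1)^0·+1^0·+1^1 = +1.
(a,b)_47: α=3, u≡16; β=1, v≡33 (mod 47); (16|47)=+1, (33|47)=-1; sign (−1)^1·+1^1·-1^3 = +1.
(a,b)_3: α=0, u≡1; β=2, v≡2 (mod 3); (1|3)=+1, (2|3)=-1; sign (−1)^0·+1^2·-1^0 = +1.
(a,b)_53: α=1, u≡51; β=0, v≡39 (mod 53); (51|53)=-1, (39|53)=-1; sign (−1)^0·-1^0·-1^1 = -1.
(a,b)_2: α=2, β=0; u≡3, v≡3 (mod 8); ε(u)ε(v)=1·1, αω(v)=2·1, βω(u)=0·1; sum ≡ 1  ⇒  -1.
(a,b)_37: α=3, u≡28; β=1, v≡35 (mod 37); (28|37)=+1, (35|37)=-1; sign (−1)^0·+1^1·-1^3 = -1.
(a,b)_∞: sgn(-15580186181)=−, sgn(377363)=+, so +1.
(a,b)_7: α=3, u≡3; β=1, v≡2 (mod 7); (3|7)=-1, (2|7)=+1; sign (−1)^1·-1^1·+1^3 = +1.
(a,b)_19: α=1, u≡15; β=0, v≡7 (mod 19); (15|19)=-1, (7|19)=+1; sign (−1)^0·-1^0·+1^1 = +1.
Ram(-15580186181, 377363) = {2, 31, 37, 53}; no ℚ_2-point on the conic.

[2, 31, 37, 53]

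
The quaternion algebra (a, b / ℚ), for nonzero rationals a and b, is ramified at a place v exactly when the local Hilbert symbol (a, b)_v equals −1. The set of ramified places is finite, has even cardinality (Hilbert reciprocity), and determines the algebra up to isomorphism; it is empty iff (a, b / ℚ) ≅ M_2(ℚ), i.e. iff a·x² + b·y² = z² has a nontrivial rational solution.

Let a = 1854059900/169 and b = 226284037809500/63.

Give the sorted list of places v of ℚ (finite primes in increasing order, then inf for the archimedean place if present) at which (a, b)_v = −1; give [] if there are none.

Mod squares: a ≡ 51359, b ≡ 82944785. Check v ∈ {∞, 2, 3, 5, 7, 11, 13, 17, 19, 23, 29}.
v=13: a=13^-2·(≡4), b=13^0·(≡9) mod 13; (4|13)=+1, (9|13)=+1; (−1)^{-2·0·6}·(+1)^0·(+1)^-2 = +1.
v=19: a=19^2·(≡14), b=19^3·(≡18) mod 19; (14|19)=-1, (18|19)=-1; (−1)^{2·3·9}·(-1)^3·(-1)^2 = -1.
v=7: a=7^1·(≡1), b=7^-1·(≡3) mod 7; (1|7)=+1, (3|7)=-1; (−1)^{1·-1·3}·(+1)^-1·(-1)^1 = +1.
v=29: a=29^1·(≡2), b=29^1·(≡18) mod 29; (2|29)=-1, (18|29)=-1; (−1)^{1·1·14}·(-1)^1·(-1)^1 = +1.
v=11: a=11^1·(≡3), b=11^1·(≡9) mod 11; (3|11)=+1, (9|11)=+1; (−1)^{1·1·5}·(+1)^1·(+1)^1 = -1.
v=3: a=3^0·(≡2), b=3^-2·(≡2) mod 3; (2|3)=-1, (2|3)=-1; (−1)^{0·-2·1}·(-1)^-2·(-1)^0 = +1.
v=∞: 51359 > 0 and 82944785 > 0  ⇒  (a,b)_∞ = +1.
v=17: a=17^0·(≡16), b=17^1·(≡14) mod 17; (16|17)=+1, (14|17)=-1; (−1)^{0·1·8}·(+1)^1·(-1)^0 = +1.
v=23: a=23^1·(≡9), b=23^3·(≡21) mod 23; (9|23)=+1, (21|23)=-1; (−1)^{1·3·11}·(+1)^3·(-1)^1 = +1.
v=2: v_2(a)=2, v_2(b)=2; units ≡ 7, 1 (mod 8); ε·ε+αω+βω = 1·0+2·0+2·0 ≡ 0  ⇒  (a,b)_2 = +1.
v=5: a=5^2·(≡4), b=5^3·(≡2) mod 5; (4|5)=+1, (2|5)=-1; (−1)^{2·3·2}·(+1)^3·(-1)^2 = +1.
Ram(51359, 82944785) = {11, 19}; no ℚ_11-point on the conic.

[11, 19]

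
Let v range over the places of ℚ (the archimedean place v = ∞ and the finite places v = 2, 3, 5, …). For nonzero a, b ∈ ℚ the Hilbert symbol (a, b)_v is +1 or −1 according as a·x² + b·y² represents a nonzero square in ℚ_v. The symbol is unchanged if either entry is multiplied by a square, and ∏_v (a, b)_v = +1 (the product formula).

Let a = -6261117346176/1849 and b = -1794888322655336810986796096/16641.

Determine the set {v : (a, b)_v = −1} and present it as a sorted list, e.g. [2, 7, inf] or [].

[7, 11, 19, 23, 31, inf]

Mod squares: a ≡ -16500246, b ≡ -1592129. Check v ∈ {∞, 2, 3, 7, 11, 17, 19, 23, 29, 31, 43}.
v=17: a=17^0·(≡14), b=17^2·(≡3) mod 17; (14|17)=-1, (3|17)=-1; (−1)^{0·2·8}·(-1)^2·(-1)^0 = +1.
v=43: a=43^-2·(≡16), b=43^-2·(≡33) mod 43; (16|43)=+1, (33|43)=-1; (−1)^{-2·-2·21}·(+1)^-2·(-1)^-2 = +1.
v=∞: -16500246 < 0 and -1592129 < 0  ⇒  (a,b)_∞ = -1.
v=19: a=19^1·(≡2), b=19^2·(≡13) mod 19; (2|19)=-1, (13|19)=-1; (−1)^{1·2·9}·(-1)^2·(-1)^1 = -1.
v=3: a=3^1·(≡1), b=3^-2·(≡1) mod 3; (1|3)=+1, (1|3)=+1; (−1)^{1·-2·1}·(+1)^-2·(+1)^1 = +1.
v=31: a=31^1·(≡28), b=31^1·(≡14) mod 31; (28|31)=+1, (14|31)=+1; (−1)^{1·1·15}·(+1)^1·(+1)^1 = -1.
v=11: a=11^2·(≡7), b=11^5·(≡7) mod 11; (7|11)=-1, (7|11)=-1; (−1)^{2·5·5}·(-1)^5·(-1)^2 = -1.
v=2: v_2(a)=7, v_2(b)=6; units ≡ 5, 7 (mod 8); ε·ε+αω+βω = 0·1+7·0+6·1 ≡ 0  ⇒  (a,b)_2 = +1.
v=23: a=23^1·(≡21), b=23^5·(≡22) mod 23; (21|23)=-1, (22|23)=-1; (−1)^{1·5·11}·(-1)^5·(-1)^1 = -1.
v=29: a=29^1·(≡16), b=29^3·(≡22) mod 29; (16|29)=+1, (22|29)=+1; (−1)^{1·3·14}·(+1)^3·(+1)^1 = +1.
v=7: a=7^3·(≡4), b=7^3·(≡2) mod 7; (4|7)=+1, (2|7)=+1; (−1)^{3·3·3}·(+1)^3·(+1)^3 = -1.
Ram(-16500246, -1592129) = {7, 11, 19, 23, 31, ∞}; no ℚ_7-point on the conic.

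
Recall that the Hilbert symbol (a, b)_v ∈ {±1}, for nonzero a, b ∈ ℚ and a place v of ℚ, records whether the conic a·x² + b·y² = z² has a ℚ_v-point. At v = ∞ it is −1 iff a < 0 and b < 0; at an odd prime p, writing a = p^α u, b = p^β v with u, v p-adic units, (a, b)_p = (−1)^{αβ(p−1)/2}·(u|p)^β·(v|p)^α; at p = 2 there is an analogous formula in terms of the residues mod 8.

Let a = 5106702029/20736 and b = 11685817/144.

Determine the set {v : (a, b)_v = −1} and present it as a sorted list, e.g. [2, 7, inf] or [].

[13, 17, 19, 23]

Mod squares: a ≡ 221, b ≡ 96577. Check v ∈ {∞, 2, 3, 11, 13, 17, 19, 23}.
v=∞: 221 > 0 and 96577 > 0  ⇒  (a,b)_∞ = +1.
v=2: v_2(a)=-8, v_2(b)=-4; units ≡ 5, 1 (mod 8); ε·ε+αω+βω = 0·0+-8·0+-4·1 ≡ 0  ⇒  (a,b)_2 = +1.
v=11: a=11^2·(≡9), b=11^2·(≡8) mod 11; (9|11)=+1, (8|11)=-1; (−1)^{2·2·5}·(+1)^2·(-1)^2 = +1.
v=3: a=3^-4·(≡2), b=3^-2·(≡1) mod 3; (2|3)=-1, (1|3)=+1; (−1)^{-4·-2·1}·(-1)^-2·(+1)^-4 = +1.
v=13: a=13^1·(≡10), b=13^1·(≡11) mod 13; (10|13)=+1, (11|13)=-1; (−1)^{1·1·6}·(+1)^1·(-1)^1 = -1.
v=17: a=17^1·(≡16), b=17^1·(≡5) mod 17; (16|17)=+1, (5|17)=-1; (−1)^{1·1·8}·(+1)^1·(-1)^1 = -1.
v=23: a=23^2·(≡22), b=23^1·(≡13) mod 23; (22|23)=-1, (13|23)=+1; (−1)^{2·1·11}·(-1)^1·(+1)^2 = -1.
v=19: a=19^2·(≡2), b=19^1·(≡15) mod 19; (2|19)=-1, (15|19)=-1; (−1)^{2·1·9}·(-1)^1·(-1)^2 = -1.
Ram(221, 96577) = {13, 17, 19, 23}; no ℚ_13-point on the conic.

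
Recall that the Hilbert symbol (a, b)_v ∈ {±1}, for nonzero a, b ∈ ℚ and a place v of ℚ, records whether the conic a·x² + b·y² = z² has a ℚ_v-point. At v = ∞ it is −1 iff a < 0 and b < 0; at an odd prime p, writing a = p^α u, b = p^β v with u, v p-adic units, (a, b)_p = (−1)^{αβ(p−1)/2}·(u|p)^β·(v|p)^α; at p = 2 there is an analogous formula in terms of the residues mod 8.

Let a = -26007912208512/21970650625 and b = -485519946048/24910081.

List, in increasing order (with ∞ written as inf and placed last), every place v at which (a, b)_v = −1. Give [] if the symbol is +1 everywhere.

[13, inf]

Mod squares: a ≡ -962, b ≡ -37. Check v ∈ {∞, 2, 3, 5, 7, 11, 13, 17, 23, 31, 37, 43}.
v=43: a=43^0·(≡22), b=43^2·(≡17) mod 43; (22|43)=-1, (17|43)=+1; (−1)^{0·2·21}·(-1)^2·(+1)^0 = +1.
v=23: a=23^0·(≡16), b=23^-2·(≡1) mod 23; (16|23)=+1, (1|23)=+1; (−1)^{0·-2·11}·(+1)^-2·(+1)^0 = +1.
v=11: a=11^-4·(≡6), b=11^0·(≡8) mod 11; (6|11)=-1, (8|11)=-1; (−1)^{-4·0·5}·(-1)^0·(-1)^-4 = +1.
v=7: a=7^-4·(≡4), b=7^-2·(≡3) mod 7; (4|7)=+1, (3|7)=-1; (−1)^{-4·-2·3}·(+1)^-2·(-1)^-4 = +1.
v=17: a=17^2·(≡6), b=17^0·(≡3) mod 17; (6|17)=-1, (3|17)=-1; (−1)^{2·0·8}·(-1)^0·(-1)^2 = +1.
v=5: a=5^-4·(≡3), b=5^0·(≡2) mod 5; (3|5)=-1, (2|5)=-1; (−1)^{-4·0·2}·(-1)^0·(-1)^-4 = +1.
v=31: a=31^2·(≡27), b=31^-2·(≡28) mod 31; (27|31)=-1, (28|31)=+1; (−1)^{2·-2·15}·(-1)^-2·(+1)^2 = +1.
v=37: a=37^1·(≡36), b=37^3·(≡28) mod 37; (36|37)=+1, (28|37)=+1; (−1)^{1·3·18}·(+1)^3·(+1)^1 = +1.
v=∞: -962 < 0 and -37 < 0  ⇒  (a,b)_∞ = -1.
v=3: a=3^2·(≡1), b=3^4·(≡2) mod 3; (1|3)=+1, (2|3)=-1; (−1)^{2·4·1}·(+1)^4·(-1)^2 = +1.
v=2: v_2(a)=7, v_2(b)=6; units ≡ 7, 3 (mod 8); ε·ε+αω+βω = 1·1+7·1+6·0 ≡ 0  ⇒  (a,b)_2 = +1.
v=13: a=13^3·(≡4), b=13^0·(≡6) mod 13; (4|13)=+1, (6|13)=-1; (−1)^{3·0·6}·(+1)^0·(-1)^3 = -1.
|Ram(-962, -37)| = 2, even; anisotropic at {13, ∞}.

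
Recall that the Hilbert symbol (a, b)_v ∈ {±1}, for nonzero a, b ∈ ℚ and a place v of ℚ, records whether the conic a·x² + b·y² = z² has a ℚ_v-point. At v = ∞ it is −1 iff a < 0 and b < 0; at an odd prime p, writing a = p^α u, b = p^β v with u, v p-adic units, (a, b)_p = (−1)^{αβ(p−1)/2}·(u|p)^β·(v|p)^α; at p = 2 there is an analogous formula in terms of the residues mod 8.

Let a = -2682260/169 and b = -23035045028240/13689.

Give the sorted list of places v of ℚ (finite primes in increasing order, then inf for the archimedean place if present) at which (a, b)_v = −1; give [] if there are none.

Mod squares: a ≡ -13685, b ≡ -665. Check v ∈ {∞, 2, 3, 5, 7, 13, 17, 19, 23}.
v=17: a=17^1·(≡3), b=17^4·(≡15) mod 17; (3|17)=-1, (15|17)=+1; (−1)^{1·4·8}·(-1)^4·(+1)^1 = +1.
v=13: a=13^-2·(≡4), b=13^-2·(≡5) mod 13; (4|13)=+1, (5|13)=-1; (−1)^{-2·-2·6}·(+1)^-2·(-1)^-2 = +1.
v=23: a=23^1·(≡16), b=23^2·(≡8) mod 23; (16|23)=+1, (8|23)=+1; (−1)^{1·2·11}·(+1)^2·(+1)^1 = +1.
v=3: a=3^0·(≡1), b=3^-4·(≡1) mod 3; (1|3)=+1, (1|3)=+1; (−1)^{0·-4·1}·(+1)^-4·(+1)^0 = +1.
v=7: a=7^3·(≡6), b=7^3·(≡3) mod 7; (6|7)=-1, (3|7)=-1; (−1)^{3·3·3}·(-1)^3·(-1)^3 = -1.
v=5: a=5^1·(≡2), b=5^1·(≡3) mod 5; (2|5)=-1, (3|5)=-1; (−1)^{1·1·2}·(-1)^1·(-1)^1 = +1.
v=19: a=19^0·(≡15), b=19^1·(≡15) mod 19; (15|19)=-1, (15|19)=-1; (−1)^{0·1·9}·(-1)^1·(-1)^0 = -1.
v=2: v_2(a)=2, v_2(b)=4; units ≡ 3, 7 (mod 8); ε·ε+αω+βω = 1·1+2·0+4·1 ≡ 1  ⇒  (a,b)_2 = -1.
v=∞: -13685 < 0 and -665 < 0  ⇒  (a,b)_∞ = -1.
|Ram(-13685, -665)| = 4, even; anisotropic at {2, 7, 19, ∞}.

[2, 7, 19, inf]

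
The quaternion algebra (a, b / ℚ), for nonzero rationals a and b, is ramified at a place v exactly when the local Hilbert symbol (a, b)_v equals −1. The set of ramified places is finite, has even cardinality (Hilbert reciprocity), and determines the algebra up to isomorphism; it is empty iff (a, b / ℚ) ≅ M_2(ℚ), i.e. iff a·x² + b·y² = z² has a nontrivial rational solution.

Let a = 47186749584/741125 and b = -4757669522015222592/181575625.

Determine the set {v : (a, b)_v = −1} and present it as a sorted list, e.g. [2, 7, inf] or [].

(a, b) ≡ (1077205, -13) mod (ℚ^×)²; places V = {2, 3, 5, 7, 11, 13, 17, 19, 23, 29, ∞}.
(a,b)_11: α=-2, u≡2; β=-2, v≡9 (mod 11); (2|11)=-1, (9|11)=+1; sign (−1)^0·-1^-2·+1^-2 = +1.
(a,b)_19: α=1, u≡15; β=2, v≡1 (mod 19); (15|19)=-1, (1|19)=+1; sign (−1)^0·-1^2·+1^1 = +1.
(a,b)_17: α=1, u≡7; β=2, v≡13 (mod 17); (7|17)=-1, (13|17)=+1; sign (−1)^0·-1^2·+1^1 = +1.
(a,b)_∞: sgn(1077205)=+, sgn(-13)=−, so +1.
(a,b)_13: α=2, u≡4; β=3, v≡9 (mod 13); (4|13)=+1, (9|13)=+1; sign (−1)^0·+1^3·+1^2 = +1.
(a,b)_7: α=-2, u≡6; β=-4, v≡1 (mod 7); (6|7)=-1, (1|7)=+1; sign (−1)^0·-1^-4·+1^-2 = +1.
(a,b)_2: α=4, β=6; u≡5, v≡3 (mod 8); ε(u)ε(v)=0·1, αω(v)=4·1, βω(u)=6·1; sum ≡ 0  ⇒  +1.
(a,b)_29: α=1, u≡22; β=2, v≡13 (mod 29); (22|29)=+1, (13|29)=+1; sign (−1)^0·+1^2·+1^1 = +1.
(a,b)_5: α=-3, u≡1; β=-4, v≡3 (mod 5); (1|5)=+1, (3|5)=-1; sign (−1)^0·+1^-4·-1^-3 = -1.
(a,b)_3: α=4, u≡1; β=6, v≡2 (mod 3); (1|3)=+1, (2|3)=-1; sign (−1)^0·+1^6·-1^4 = +1.
(a,b)_23: α=1, u≡19; β=2, v≡22 (mod 23); (19|23)=-1, (22|23)=-1; sign (−1)^0·-1^2·-1^1 = -1.
Ram(1077205, -13) = {5, 23}; no ℚ_5-point on the conic.

[5, 23]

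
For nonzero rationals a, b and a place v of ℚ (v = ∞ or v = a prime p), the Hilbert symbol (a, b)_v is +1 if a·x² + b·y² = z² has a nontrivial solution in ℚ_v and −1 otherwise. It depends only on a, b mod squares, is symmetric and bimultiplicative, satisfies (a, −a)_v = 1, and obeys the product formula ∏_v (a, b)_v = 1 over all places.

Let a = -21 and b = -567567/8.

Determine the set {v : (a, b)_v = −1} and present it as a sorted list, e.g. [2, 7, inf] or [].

[2, 3, 13, inf]

(a, b) ≡ (-21, -286) mod (ℚ^×)²; places V = {2, 3, 7, 11, 13, ∞}.
(a,b)_2: α=0, β=-3; u≡3, v≡1 (mod 8); ε(u)ε(v)=1·0, αω(v)=0·0, βω(u)=-3·1; sum ≡ 1  ⇒  -1.
(a,b)_11: α=0, u≡1; β=1, v≡6 (mod 11); (1|11)=+1, (6|11)=-1; sign (−1)^0·+1^1·-1^0 = +1.
(a,b)_∞: sgn(-21)=−, sgn(-286)=−, so -1.
(a,b)_13: α=0, u≡5; β=1, v≡1 (mod 13); (5|13)=-1, (1|13)=+1; sign (−1)^0·-1^1·+1^0 = -1.
(a,b)_7: α=1, u≡4; β=2, v≡2 (mod 7); (4|7)=+1, (2|7)=+1; sign (−1)^0·+1^2·+1^1 = +1.
(a,b)_3: α=1, u≡2; β=4, v≡2 (mod 3); (2|3)=-1, (2|3)=-1; sign (−1)^0·-1^4·-1^1 = -1.
|Ram(-21, -286)| = 4, even; anisotropic at {2, 3, 13, ∞}.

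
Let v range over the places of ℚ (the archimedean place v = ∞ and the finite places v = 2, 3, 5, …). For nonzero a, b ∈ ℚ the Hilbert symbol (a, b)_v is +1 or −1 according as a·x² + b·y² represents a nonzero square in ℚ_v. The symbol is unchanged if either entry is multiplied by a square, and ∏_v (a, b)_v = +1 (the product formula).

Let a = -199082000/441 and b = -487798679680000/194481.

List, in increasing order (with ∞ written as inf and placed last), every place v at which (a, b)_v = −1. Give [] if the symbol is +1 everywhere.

[2, 5, 13, inf]

(a, b) ≡ (-2945, -13) mod (ℚ^×)²; places V = {2, 3, 5, 7, 13, 19, 31, ∞}.
(a,b)_∞: sgn(-2945)=−, sgn(-13)=−, so -1.
(a,b)_2: α=4, β=10; u≡7, v≡3 (mod 8); ε(u)ε(v)=1·1, αω(v)=4·1, βω(u)=10·0; sum ≡ 1  ⇒  -1.
(a,b)_3: α=-2, u≡1; β=-4, v≡2 (mod 3); (1|3)=+1, (2|3)=-1; sign (−1)^0·+1^-4·-1^-2 = +1.
(a,b)_31: α=1, u≡12; β=2, v≡5 (mod 31); (12|31)=-1, (5|31)=+1; sign (−1)^0·-1^2·+1^1 = +1.
(a,b)_5: α=3, u≡4; β=4, v≡2 (mod 5); (4|5)=+1, (2|5)=-1; sign (−1)^0·+1^4·-1^3 = -1.
(a,b)_13: α=2, u≡5; β=3, v≡9 (mod 13); (5|13)=-1, (9|13)=+1; sign (−1)^0·-1^3·+1^2 = -1.
(a,b)_19: α=1, u≡11; β=2, v≡5 (mod 19); (11|19)=+1, (5|19)=+1; sign (−1)^0·+1^2·+1^1 = +1.
(a,b)_7: α=-2, u≡1; β=-4, v≡1 (mod 7); (1|7)=+1, (1|7)=+1; sign (−1)^0·+1^-4·+1^-2 = +1.
Ram(-2945, -13) = {2, 5, 13, ∞}; no ℚ_2-point on the conic.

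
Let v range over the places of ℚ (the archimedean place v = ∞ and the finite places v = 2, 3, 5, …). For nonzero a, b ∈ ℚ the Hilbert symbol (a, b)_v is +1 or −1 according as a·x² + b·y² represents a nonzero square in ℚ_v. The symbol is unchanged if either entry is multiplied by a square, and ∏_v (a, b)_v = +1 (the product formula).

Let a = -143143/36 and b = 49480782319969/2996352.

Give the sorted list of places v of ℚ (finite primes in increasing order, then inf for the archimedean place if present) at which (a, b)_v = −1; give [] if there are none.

Mod squares: a ≡ -7, b ≡ 3458. Check v ∈ {∞, 2, 3, 7, 11, 13, 17, 19}.
v=11: a=11^2·(≡9), b=11^2·(≡5) mod 11; (9|11)=+1, (5|11)=+1; (−1)^{2·2·5}·(+1)^2·(+1)^2 = +1.
v=∞: -7 < 0 and 3458 > 0  ⇒  (a,b)_∞ = +1.
v=7: a=7^1·(≡5), b=7^3·(≡2) mod 7; (5|7)=-1, (2|7)=+1; (−1)^{1·3·3}·(-1)^3·(+1)^1 = +1.
v=13: a=13^2·(≡5), b=13^7·(≡2) mod 13; (5|13)=-1, (2|13)=-1; (−1)^{2·7·6}·(-1)^7·(-1)^2 = -1.
v=19: a=19^0·(≡8), b=19^1·(≡5) mod 19; (8|19)=-1, (5|19)=+1; (−1)^{0·1·9}·(-1)^1·(+1)^0 = -1.
v=3: a=3^-2·(≡2), b=3^-4·(≡2) mod 3; (2|3)=-1, (2|3)=-1; (−1)^{-2·-4·1}·(-1)^-4·(-1)^-2 = +1.
v=2: v_2(a)=-2, v_2(b)=-7; units ≡ 1, 1 (mod 8); ε·ε+αω+βω = 0·0+-2·0+-7·0 ≡ 0  ⇒  (a,b)_2 = +1.
v=17: a=17^0·(≡7), b=17^-2·(≡10) mod 17; (7|17)=-1, (10|17)=-1; (−1)^{0·-2·8}·(-1)^-2·(-1)^0 = +1.
|Ram(-7, 3458)| = 2, even; anisotropic at {13, 19}.

[13, 19]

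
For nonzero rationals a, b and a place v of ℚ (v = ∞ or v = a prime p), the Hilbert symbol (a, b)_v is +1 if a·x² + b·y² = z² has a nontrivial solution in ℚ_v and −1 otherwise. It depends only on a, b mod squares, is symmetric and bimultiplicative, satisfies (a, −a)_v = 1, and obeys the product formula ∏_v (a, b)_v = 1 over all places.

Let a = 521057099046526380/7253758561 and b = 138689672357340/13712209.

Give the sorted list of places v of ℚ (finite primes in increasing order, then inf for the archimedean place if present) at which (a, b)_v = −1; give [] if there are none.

Mod squares: a ≡ 20995, b ≡ 1615. Check v ∈ {∞, 2, 3, 5, 7, 13, 17, 19, 23}.
v=23: a=23^-6·(≡5), b=23^-4·(≡15) mod 23; (5|23)=-1, (15|23)=-1; (−1)^{-6·-4·11}·(-1)^-4·(-1)^-6 = +1.
v=2: v_2(a)=2, v_2(b)=2; units ≡ 3, 7 (mod 8); ε·ε+αω+βω = 1·1+2·0+2·1 ≡ 1  ⇒  (a,b)_2 = -1.
v=13: a=13^5·(≡3), b=13^4·(≡9) mod 13; (3|13)=+1, (9|13)=+1; (−1)^{5·4·6}·(+1)^4·(+1)^5 = +1.
v=5: a=5^1·(≡1), b=5^1·(≡2) mod 5; (1|5)=+1, (2|5)=-1; (−1)^{1·1·2}·(+1)^1·(-1)^1 = -1.
v=17: a=17^7·(≡5), b=17^5·(≡6) mod 17; (5|17)=-1, (6|17)=-1; (−1)^{7·5·8}·(-1)^5·(-1)^7 = +1.
v=∞: 20995 > 0 and 1615 > 0  ⇒  (a,b)_∞ = +1.
v=7: a=7^-2·(≡2), b=7^-2·(≡3) mod 7; (2|7)=+1, (3|7)=-1; (−1)^{-2·-2·3}·(+1)^-2·(-1)^-2 = +1.
v=19: a=19^1·(≡14), b=19^1·(≡16) mod 19; (14|19)=-1, (16|19)=+1; (−1)^{1·1·9}·(-1)^1·(+1)^1 = +1.
v=3: a=3^2·(≡1), b=3^2·(≡1) mod 3; (1|3)=+1, (1|3)=+1; (−1)^{2·2·1}·(+1)^2·(+1)^2 = +1.
|Ram(20995, 1615)| = 2, even; anisotropic at {2, 5}.

[2, 5]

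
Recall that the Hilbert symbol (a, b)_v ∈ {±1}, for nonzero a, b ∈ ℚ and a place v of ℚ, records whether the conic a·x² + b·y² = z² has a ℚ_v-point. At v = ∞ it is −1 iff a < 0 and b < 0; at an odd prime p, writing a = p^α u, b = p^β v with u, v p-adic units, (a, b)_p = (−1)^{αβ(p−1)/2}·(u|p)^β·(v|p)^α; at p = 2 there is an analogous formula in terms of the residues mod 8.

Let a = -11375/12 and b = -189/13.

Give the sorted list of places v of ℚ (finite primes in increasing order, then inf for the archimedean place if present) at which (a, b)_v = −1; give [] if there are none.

[2, 5, 13, inf]

(a, b) ≡ (-1365, -273) mod (ℚ^×)²; places V = {2, 3, 5, 7, 13, ∞}.
(a,b)_∞: sgn(-1365)=−, sgn(-273)=−, so -1.
(a,b)_7: α=1, u≡4; β=1, v≡6 (mod 7); (4|7)=+1, (6|7)=-1; sign (−1)^1·+1^1·-1^1 = +1.
(a,b)_2: α=-2, β=0; u≡3, v≡7 (mod 8); ε(u)ε(v)=1·1, αω(v)=-2·0, βω(u)=0·1; sum ≡ 1  ⇒  -1.
(a,b)_5: α=3, u≡2; β=0, v≡2 (mod 5); (2|5)=-1, (2|5)=-1; sign (−1)^0·-1^0·-1^3 = -1.
(a,b)_13: α=1, u≡4; β=-1, v≡6 (mod 13); (4|13)=+1, (6|13)=-1; sign (−1)^0·+1^-1·-1^1 = -1.
(a,b)_3: α=-1, u≡1; β=3, v≡2 (mod 3); (1|3)=+1, (2|3)=-1; sign (−1)^1·+1^3·-1^-1 = +1.
(-1365, -273 / ℚ) ramifies at {2, 5, 13, ∞}: a division algebra.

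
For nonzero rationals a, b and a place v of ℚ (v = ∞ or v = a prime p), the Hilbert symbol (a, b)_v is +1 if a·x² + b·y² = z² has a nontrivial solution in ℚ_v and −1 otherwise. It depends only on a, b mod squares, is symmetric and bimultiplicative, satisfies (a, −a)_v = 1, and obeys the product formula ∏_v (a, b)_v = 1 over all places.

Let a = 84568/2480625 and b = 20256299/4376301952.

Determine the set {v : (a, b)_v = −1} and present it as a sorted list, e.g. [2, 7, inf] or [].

Mod squares: a ≡ 22, b ≡ 1542002. Check v ∈ {∞, 2, 3, 5, 7, 11, 17, 19, 31, 41, 43}.
v=11: a=11^1·(≡8), b=11^-1·(≡1) mod 11; (8|11)=-1, (1|11)=+1; (−1)^{1·-1·5}·(-1)^-1·(+1)^1 = +1.
v=19: a=19^0·(≡14), b=19^1·(≡17) mod 19; (14|19)=-1, (17|19)=+1; (−1)^{0·1·9}·(-1)^1·(+1)^0 = -1.
v=7: a=7^-2·(≡1), b=7^1·(≡6) mod 7; (1|7)=+1, (6|7)=-1; (−1)^{-2·1·3}·(+1)^1·(-1)^-2 = +1.
v=31: a=31^2·(≡30), b=31^1·(≡16) mod 31; (30|31)=-1, (16|31)=+1; (−1)^{2·1·15}·(-1)^1·(+1)^2 = -1.
v=5: a=5^-4·(≡2), b=5^0·(≡2) mod 5; (2|5)=-1, (2|5)=-1; (−1)^{-4·0·2}·(-1)^0·(-1)^-4 = +1.
v=2: v_2(a)=3, v_2(b)=-7; units ≡ 3, 1 (mod 8); ε·ε+αω+βω = 1·0+3·0+-7·1 ≡ 1  ⇒  (a,b)_2 = -1.
v=17: a=17^0·(≡5), b=17^3·(≡6) mod 17; (5|17)=-1, (6|17)=-1; (−1)^{0·3·8}·(-1)^3·(-1)^0 = -1.
v=41: a=41^0·(≡13), b=41^-2·(≡33) mod 41; (13|41)=-1, (33|41)=+1; (−1)^{0·-2·20}·(-1)^-2·(+1)^0 = +1.
v=3: a=3^-4·(≡1), b=3^0·(≡2) mod 3; (1|3)=+1, (2|3)=-1; (−1)^{-4·0·1}·(+1)^0·(-1)^-4 = +1.
v=∞: 22 > 0 and 1542002 > 0  ⇒  (a,b)_∞ = +1.
v=43: a=43^0·(≡28), b=43^-2·(≡12) mod 43; (28|43)=-1, (12|43)=-1; (−1)^{0·-2·21}·(-1)^-2·(-1)^0 = +1.
(22, 1542002 / ℚ) ramifies at {2, 17, 19, 31}: a division algebra.

[2, 17, 19, 31]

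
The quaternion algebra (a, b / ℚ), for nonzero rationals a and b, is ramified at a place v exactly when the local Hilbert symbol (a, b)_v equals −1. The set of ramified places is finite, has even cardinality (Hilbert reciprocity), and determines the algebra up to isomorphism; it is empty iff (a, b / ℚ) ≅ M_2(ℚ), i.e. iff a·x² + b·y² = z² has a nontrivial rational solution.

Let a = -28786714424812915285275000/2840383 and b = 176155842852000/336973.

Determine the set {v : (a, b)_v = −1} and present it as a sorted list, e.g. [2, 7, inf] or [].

Mod squares: a ≡ -770, b ≡ 4290. Check v ∈ {∞, 2, 3, 5, 7, 11, 13, 23, 41}.
v=41: a=41^4·(≡10), b=41^2·(≡7) mod 41; (10|41)=+1, (7|41)=-1; (−1)^{4·2·20}·(+1)^2·(-1)^4 = +1.
v=2: v_2(a)=3, v_2(b)=5; units ≡ 7, 1 (mod 8); ε·ε+αω+βω = 1·0+3·0+5·0 ≡ 0  ⇒  (a,b)_2 = +1.
v=3: a=3^14·(≡1), b=3^9·(≡2) mod 3; (1|3)=+1, (2|3)=-1; (−1)^{14·9·1}·(+1)^9·(-1)^14 = +1.
v=11: a=11^5·(≡10), b=11^3·(≡1) mod 11; (10|11)=-1, (1|11)=+1; (−1)^{5·3·5}·(-1)^3·(+1)^5 = +1.
v=5: a=5^5·(≡4), b=5^3·(≡2) mod 5; (4|5)=+1, (2|5)=-1; (−1)^{5·3·2}·(+1)^3·(-1)^5 = -1.
v=7: a=7^-5·(≡1), b=7^-2·(≡6) mod 7; (1|7)=+1, (6|7)=-1; (−1)^{-5·-2·3}·(+1)^-2·(-1)^-5 = -1.
v=∞: -770 < 0 and 4290 > 0  ⇒  (a,b)_∞ = +1.
v=13: a=13^-2·(≡12), b=13^-1·(≡2) mod 13; (12|13)=+1, (2|13)=-1; (−1)^{-2·-1·6}·(+1)^-1·(-1)^-2 = +1.
v=23: a=23^2·(≡6), b=23^-2·(≡2) mod 23; (6|23)=+1, (2|23)=+1; (−1)^{2·-2·11}·(+1)^-2·(+1)^2 = +1.
(-770, 4290 / ℚ) ramifies at {5, 7}: a division algebra.

[5, 7]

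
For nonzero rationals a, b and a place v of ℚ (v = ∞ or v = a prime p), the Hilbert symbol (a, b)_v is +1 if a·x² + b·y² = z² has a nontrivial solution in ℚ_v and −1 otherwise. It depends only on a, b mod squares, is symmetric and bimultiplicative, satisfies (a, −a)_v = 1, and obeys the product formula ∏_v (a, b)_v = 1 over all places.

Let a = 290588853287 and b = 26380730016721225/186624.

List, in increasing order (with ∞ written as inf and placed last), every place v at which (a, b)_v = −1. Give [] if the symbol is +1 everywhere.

(a, b) ≡ (1038407, 23883361) mod (ℚ^×)²; places V = {2, 3, 5, 17, 19, 23, 31, 41, 43, ∞}.
(a,b)_23: α=4, u≡3; β=3, v≡1 (mod 23); (3|23)=+1, (1|23)=+1; sign (−1)^0·+1^3·+1^4 = +1.
(a,b)_3: α=0, u≡2; β=-6, v≡1 (mod 3); (2|3)=-1, (1|3)=+1; sign (−1)^0·-1^-6·+1^0 = +1.
(a,b)_2: α=0, β=-8; u≡7, v≡1 (mod 8); ε(u)ε(v)=1·0, αω(v)=0·0, βω(u)=-8·0; sum ≡ 0  ⇒  +1.
(a,b)_43: α=1, u≡8; β=1, v≡27 (mod 43); (8|43)=-1, (27|43)=-1; sign (−1)^1·-1^1·-1^1 = -1.
(a,b)_41: α=1, u≡29; β=1, v≡19 (mod 41); (29|41)=-1, (19|41)=-1; sign (−1)^0·-1^1·-1^1 = +1.
(a,b)_5: α=0, u≡2; β=2, v≡1 (mod 5); (2|5)=-1, (1|5)=+1; sign (−1)^0·-1^2·+1^0 = +1.
(a,b)_17: α=0, u≡1; β=4, v≡5 (mod 17); (1|17)=+1, (5|17)=-1; sign (−1)^0·+1^4·-1^0 = +1.
(a,b)_31: α=1, u≡6; β=1, v≡4 (mod 31); (6|31)=-1, (4|31)=+1; sign (−1)^1·-1^1·+1^1 = +1.
(a,b)_19: α=1, u≡5; β=1, v≡1 (mod 19); (5|19)=+1, (1|19)=+1; sign (−1)^1·+1^1·+1^1 = -1.
(a,b)_∞: sgn(1038407)=+, sgn(23883361)=+, so +1.
Ram(1038407, 23883361) = {19, 43}; no ℚ_19-point on the conic.

[19, 43]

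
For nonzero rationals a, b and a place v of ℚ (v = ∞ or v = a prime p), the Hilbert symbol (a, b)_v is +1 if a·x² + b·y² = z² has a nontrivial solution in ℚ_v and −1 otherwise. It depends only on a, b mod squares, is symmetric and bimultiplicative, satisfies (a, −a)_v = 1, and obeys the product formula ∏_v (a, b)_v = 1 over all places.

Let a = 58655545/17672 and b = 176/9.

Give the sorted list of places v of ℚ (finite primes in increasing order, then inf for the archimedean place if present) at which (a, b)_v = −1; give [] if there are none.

Mod squares: a ≡ 139490, b ≡ 11. Check v ∈ {∞, 2, 3, 5, 11, 13, 29, 37, 47}.
v=∞: 139490 > 0 and 11 > 0  ⇒  (a,b)_∞ = +1.
v=11: a=11^0·(≡6), b=11^1·(≡3) mod 11; (6|11)=-1, (3|11)=+1; (−1)^{0·1·5}·(-1)^1·(+1)^0 = -1.
v=3: a=3^0·(≡2), b=3^-2·(≡2) mod 3; (2|3)=-1, (2|3)=-1; (−1)^{0·-2·1}·(-1)^-2·(-1)^0 = +1.
v=29: a=29^3·(≡13), b=29^0·(≡26) mod 29; (13|29)=+1, (26|29)=-1; (−1)^{3·0·14}·(+1)^0·(-1)^3 = -1.
v=37: a=37^1·(≡25), b=37^0·(≡36) mod 37; (25|37)=+1, (36|37)=+1; (−1)^{1·0·18}·(+1)^0·(+1)^1 = +1.
v=5: a=5^1·(≡2), b=5^0·(≡4) mod 5; (2|5)=-1, (4|5)=+1; (−1)^{1·0·2}·(-1)^0·(+1)^1 = +1.
v=13: a=13^1·(≡11), b=13^0·(≡8) mod 13; (11|13)=-1, (8|13)=-1; (−1)^{1·0·6}·(-1)^0·(-1)^1 = -1.
v=47: a=47^-2·(≡43), b=47^0·(≡30) mod 47; (43|47)=-1, (30|47)=-1; (−1)^{-2·0·23}·(-1)^0·(-1)^-2 = +1.
v=2: v_2(a)=-3, v_2(b)=4; units ≡ 1, 3 (mod 8); ε·ε+αω+βω = 0·1+-3·1+4·0 ≡ 1  ⇒  (a,b)_2 = -1.
Ram(139490, 11) = {2, 11, 13, 29}; no ℚ_2-point on the conic.

[2, 11, 13, 29]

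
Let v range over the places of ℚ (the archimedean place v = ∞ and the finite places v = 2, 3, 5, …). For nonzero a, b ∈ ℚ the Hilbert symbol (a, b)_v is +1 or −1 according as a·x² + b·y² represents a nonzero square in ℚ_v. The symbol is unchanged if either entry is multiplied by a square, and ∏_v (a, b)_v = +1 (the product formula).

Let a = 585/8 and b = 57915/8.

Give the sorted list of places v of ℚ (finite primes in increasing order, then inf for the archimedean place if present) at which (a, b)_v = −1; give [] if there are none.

[2, 13]

Mod squares: a ≡ 130, b ≡ 1430. Check v ∈ {∞, 2, 3, 5, 11, 13}.
v=13: a=13^1·(≡4), b=13^1·(≡6) mod 13; (4|13)=+1, (6|13)=-1; (−1)^{1·1·6}·(+1)^1·(-1)^1 = -1.
v=3: a=3^2·(≡1), b=3^4·(≡2) mod 3; (1|3)=+1, (2|3)=-1; (−1)^{2·4·1}·(+1)^4·(-1)^2 = +1.
v=∞: 130 > 0 and 1430 > 0  ⇒  (a,b)_∞ = +1.
v=2: v_2(a)=-3, v_2(b)=-3; units ≡ 1, 3 (mod 8); ε·ε+αω+βω = 0·1+-3·1+-3·0 ≡ 1  ⇒  (a,b)_2 = -1.
v=11: a=11^0·(≡3), b=11^1·(≡5) mod 11; (3|11)=+1, (5|11)=+1; (−1)^{0·1·5}·(+1)^1·(+1)^0 = +1.
v=5: a=5^1·(≡4), b=5^1·(≡1) mod 5; (4|5)=+1, (1|5)=+1; (−1)^{1·1·2}·(+1)^1·(+1)^1 = +1.
(130, 1430 / ℚ) ramifies at {2, 13}: a division algebra.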